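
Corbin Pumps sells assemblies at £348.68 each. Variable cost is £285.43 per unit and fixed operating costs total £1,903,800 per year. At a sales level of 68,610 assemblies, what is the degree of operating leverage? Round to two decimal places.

Contribution at this volume is 68,610 × £63.25 = £4,339,582.50.
EBIT = £4,339,582.50 − £1,903,800 = £2,435,782.50.
So DOL = total CM / EBIT = £4,339,582.50 / £2,435,782.50 = 1.7816.

1.78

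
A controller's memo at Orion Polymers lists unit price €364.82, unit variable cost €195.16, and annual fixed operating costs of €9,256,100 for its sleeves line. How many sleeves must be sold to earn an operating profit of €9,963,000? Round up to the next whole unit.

Unit CM = price − variable cost = €364.82 − €195.16 = €169.66.
Units = (FC + target) / CM = (€9,256,100 + €9,963,000) / €169.66 = 113,280.09, so 113,281 sleeves.

113,281 sleeves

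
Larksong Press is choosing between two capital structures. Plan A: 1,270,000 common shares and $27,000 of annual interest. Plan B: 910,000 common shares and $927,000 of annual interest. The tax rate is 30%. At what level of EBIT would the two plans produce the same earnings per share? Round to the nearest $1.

At indifference, (EBIT − 27,000)(1 − t)/1,270,000 = (EBIT − 927,000)(1 − t)/910,000.
Cancelling (1 − t) and cross-multiplying: 910,000·(EBIT − 27,000) = 1,270,000·(EBIT − 927,000).
EBIT × (1,270,000 − 910,000) = 927,000 × 1,270,000 − 27,000 × 910,000 = 1,152,720,000,000, so EBIT = 1,152,720,000,000 ÷ 360,000 = 3,202,000.00.

$3,202,000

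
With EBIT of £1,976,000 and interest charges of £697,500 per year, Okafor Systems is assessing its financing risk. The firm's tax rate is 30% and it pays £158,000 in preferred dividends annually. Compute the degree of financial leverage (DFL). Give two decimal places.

Interest = £697,500.00.
Pre-tax preferred-dividend burden = £158,000 ÷ (1 − 0.30) = £225,714.29.
DFL = EBIT ÷ [EBIT − I − D_p/(1−t)] = £1,976,000 ÷ [£1,976,000 − £697,500.00 − £225,714.29] = £1,976,000 ÷ £1,052,785.71 = 1.8769.

1.88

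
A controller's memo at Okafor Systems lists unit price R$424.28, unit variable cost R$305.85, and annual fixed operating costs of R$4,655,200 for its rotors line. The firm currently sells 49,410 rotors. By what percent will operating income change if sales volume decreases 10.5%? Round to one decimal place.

-51.4%

Total contribution margin = 49,410 × R$118.43 = R$5,851,626.30.
Operating income = contribution − fixed costs = R$5,851,626.30 − R$4,655,200 = R$1,196,426.30.
DOL = contribution ÷ EBIT = R$5,851,626.30 ÷ R$1,196,426.30 = 4.8909.
Operating income changes by 4.8909 × -10.5% = -51.4%.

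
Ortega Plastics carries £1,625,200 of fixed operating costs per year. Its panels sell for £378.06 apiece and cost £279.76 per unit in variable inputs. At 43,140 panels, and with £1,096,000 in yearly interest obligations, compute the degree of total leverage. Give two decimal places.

2.79

Total contribution margin = 43,140 × £98.30 = £4,240,662.00.
Subtracting fixed costs: EBIT = £4,240,662.00 − £1,625,200 = £2,615,462.00. Interest = £1,096,000.00.
DOL = £4,240,662.00 ÷ £2,615,462.00 = 1.6214; DFL = £2,615,462.00 ÷ £1,519,462.00 = 1.7213.
Combined leverage = 1.6214 × 1.7213 = 2.7909.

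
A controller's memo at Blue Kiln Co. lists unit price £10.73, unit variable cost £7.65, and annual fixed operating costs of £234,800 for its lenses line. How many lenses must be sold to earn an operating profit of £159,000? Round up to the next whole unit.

Contribution margin per unit = £10.73 − £7.65 = £3.08.
Required volume = (fixed costs + target profit) ÷ CM = (£234,800 + £159,000) ÷ £3.08 = 127,857.14, so 127,858 lenses.

127,858 lenses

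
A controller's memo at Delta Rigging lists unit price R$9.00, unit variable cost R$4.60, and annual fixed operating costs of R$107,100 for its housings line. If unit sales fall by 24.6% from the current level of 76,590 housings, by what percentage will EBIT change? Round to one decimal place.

-36.1%

At 76,590 units, contribution = 76,590 × R$4.40 = R$336,996.00.
Subtracting fixed costs: EBIT = R$336,996.00 − R$107,100 = R$229,896.00.
DOL = contribution ÷ EBIT = R$336,996.00 ÷ R$229,896.00 = 1.4659.
%ΔEBIT = DOL × %ΔSales = 1.4659 × -24.6% = -36.1%.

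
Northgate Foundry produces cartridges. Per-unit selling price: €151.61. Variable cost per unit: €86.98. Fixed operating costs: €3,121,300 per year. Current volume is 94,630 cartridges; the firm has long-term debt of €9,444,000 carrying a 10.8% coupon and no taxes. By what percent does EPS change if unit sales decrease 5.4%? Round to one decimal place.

Contribution at this volume is 94,630 × €64.63 = €6,115,936.90.
Operating income = contribution − fixed costs = €6,115,936.90 − €3,121,300 = €2,994,636.90.
After interest of €1,019,952.00, pre-tax earnings = €1,974,684.90.
Degree of combined leverage = contribution ÷ (EBIT − I) = €6,115,936.90 ÷ €1,974,684.90 = 3.0972.
%ΔEPS = DCL × %ΔSales = 3.0972 × -5.4% = -16.7%.

-16.7%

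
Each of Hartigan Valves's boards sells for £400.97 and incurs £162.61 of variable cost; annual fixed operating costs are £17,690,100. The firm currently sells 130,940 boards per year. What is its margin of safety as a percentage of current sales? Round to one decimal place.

Each unit contributes £400.97 − £162.61 = £238.36. Break-even units = £17,690,100 ÷ £238.36 = 74,215.89; break-even revenue = 74,215.89 × £400.97 = £29,758,346.19.
Actual sales revenue = 130,940 × £400.97 = £52,503,011.80.
Margin of safety = (£52,503,011.80 − £29,758,346.19) ÷ £52,503,011.80 = 43.3%.

43.3%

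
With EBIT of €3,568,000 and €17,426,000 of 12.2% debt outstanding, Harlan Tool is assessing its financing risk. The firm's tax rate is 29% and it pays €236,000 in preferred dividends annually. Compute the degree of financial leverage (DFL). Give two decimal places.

Interest = €2,125,972.00.
Preferred dividends grossed up pre-tax: €236,000 / (1 − 0.29) = €332,394.37.
DFL = EBIT ÷ [EBIT − I − D_p/(1−t)] = €3,568,000 ÷ [€3,568,000 − €2,125,972.00 − €332,394.37] = €3,568,000 ÷ €1,109,633.63 = 3.2155.

3.22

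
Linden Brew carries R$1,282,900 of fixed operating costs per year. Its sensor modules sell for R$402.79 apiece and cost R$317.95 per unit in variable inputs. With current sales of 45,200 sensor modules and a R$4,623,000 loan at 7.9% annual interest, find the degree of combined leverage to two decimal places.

1.75

Total contribution margin = 45,200 × R$84.84 = R$3,834,768.00.
EBIT = R$3,834,768.00 − R$1,282,900 = R$2,551,868.00. Interest = R$365,217.00.
DOL = R$3,834,768.00 ÷ R$2,551,868.00 = 1.5027; DFL = R$2,551,868.00 ÷ R$2,186,651.00 = 1.1670.
DCL = DOL × DFL = 1.5027 × 1.1670 = 1.7537.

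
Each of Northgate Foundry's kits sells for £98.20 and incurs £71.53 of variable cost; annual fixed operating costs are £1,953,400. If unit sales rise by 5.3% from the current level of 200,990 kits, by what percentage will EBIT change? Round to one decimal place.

+8.3%

Total contribution margin = 200,990 × £26.67 = £5,360,403.30.
Operating income = contribution − fixed costs = £5,360,403.30 − £1,953,400 = £3,407,003.30.
Degree of operating leverage = £5,360,403.30 / £3,407,003.30 = 1.5733.
Operating income changes by 1.5733 × +5.3% = +8.3%.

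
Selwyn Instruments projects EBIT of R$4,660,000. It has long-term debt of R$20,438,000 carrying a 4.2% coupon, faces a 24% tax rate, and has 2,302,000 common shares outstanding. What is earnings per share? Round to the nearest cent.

R$1.26

Interest = R$858,396.00, so EBT = R$4,660,000 − R$858,396.00 = R$3,801,604.00.
After tax at 24%: net income = R$3,801,604.00 × 0.76 = R$2,889,219.04.
Per share: R$2,889,219.04 / 2,302,000 shares = R$1.26.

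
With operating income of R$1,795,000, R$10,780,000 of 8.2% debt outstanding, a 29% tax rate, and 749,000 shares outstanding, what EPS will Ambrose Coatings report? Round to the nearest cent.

R$0.86

Interest = R$883,960.00, so EBT = R$1,795,000 − R$883,960.00 = R$911,040.00.
Net income = R$911,040.00 × (1 − 0.29) = R$646,838.40.
EPS = R$646,838.40 ÷ 749,000 = R$0.86.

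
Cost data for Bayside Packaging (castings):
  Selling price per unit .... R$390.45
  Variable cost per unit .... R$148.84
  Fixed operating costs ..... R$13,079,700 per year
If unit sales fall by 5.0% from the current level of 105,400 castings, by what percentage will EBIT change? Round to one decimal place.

Total contribution margin = 105,400 × R$241.61 = R$25,465,694.00.
EBIT = R$25,465,694.00 − R$13,079,700 = R$12,385,994.00.
Degree of operating leverage = R$25,465,694.00 / R$12,385,994.00 = 2.0560.
So EBIT moves 2.0560 × (-5.0%) = -10.3%.

-10.3%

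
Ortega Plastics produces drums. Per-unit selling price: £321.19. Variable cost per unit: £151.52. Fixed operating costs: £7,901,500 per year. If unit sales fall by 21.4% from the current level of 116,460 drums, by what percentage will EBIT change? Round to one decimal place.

-35.7%

At 116,460 units, contribution = 116,460 × £169.67 = £19,759,768.20.
Operating income = contribution − fixed costs = £19,759,768.20 − £7,901,500 = £11,858,268.20.
Degree of operating leverage = £19,759,768.20 / £11,858,268.20 = 1.6663.
%ΔEBIT = DOL × %ΔSales = 1.6663 × -21.4% = -35.7%.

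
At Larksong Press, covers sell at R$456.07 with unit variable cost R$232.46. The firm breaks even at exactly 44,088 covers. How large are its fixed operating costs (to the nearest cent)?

Contribution margin per unit = R$456.07 − R$232.46 = R$223.61.
Since BE = FC / CM, FC = 44,088 × R$223.61 = R$9,858,517.68.

R$9,858,517.68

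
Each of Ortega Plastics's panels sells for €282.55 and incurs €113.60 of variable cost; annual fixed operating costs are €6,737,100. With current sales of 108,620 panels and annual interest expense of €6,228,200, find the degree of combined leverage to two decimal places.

3.41

Contribution at this volume is 108,620 × €168.95 = €18,351,349.00.
Subtracting fixed costs: EBIT = €18,351,349.00 − €6,737,100 = €11,614,249.00. Interest = €6,228,200.00, so EBIT − I = €5,386,049.00.
Degree of total leverage = total CM / (EBIT − interest) = €18,351,349.00 / €5,386,049.00 = 3.4072.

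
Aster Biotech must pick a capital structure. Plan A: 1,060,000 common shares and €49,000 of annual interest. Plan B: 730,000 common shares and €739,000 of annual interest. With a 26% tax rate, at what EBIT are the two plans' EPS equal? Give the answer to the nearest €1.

Set EPS_A = EPS_B: (EBIT − €49,000)(1 − 0.26) ÷ 1,060,000 = (EBIT − €739,000)(1 − 0.26) ÷ 730,000.
Cancelling (1 − t) and cross-multiplying: 730,000·(EBIT − 49,000) = 1,060,000·(EBIT − 739,000).
Solving, EBIT = (739,000·1,060,000 − 49,000·730,000) / (1,060,000 − 730,000) = 747,570,000,000 / 330,000 = 2,265,363.64.

€2,265,364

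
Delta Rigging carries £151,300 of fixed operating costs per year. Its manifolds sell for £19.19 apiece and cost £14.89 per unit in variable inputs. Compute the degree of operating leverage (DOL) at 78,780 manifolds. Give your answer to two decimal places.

At 78,780 units, contribution = 78,780 × £4.30 = £338,754.00.
Operating income = contribution − fixed costs = £338,754.00 − £151,300 = £187,454.00.
So DOL = total CM / EBIT = £338,754.00 / £187,454.00 = 1.8071.

1.81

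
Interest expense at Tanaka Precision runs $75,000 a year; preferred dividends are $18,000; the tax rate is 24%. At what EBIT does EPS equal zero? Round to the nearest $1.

$98,684

Grossing the preferred dividend up to pre-tax terms: $18,000 / (1 − 0.24) = $23,684.21.
Financial break-even EBIT = interest + D_p ÷ (1 − t) = $75,000 + $23,684.21 = $98,684.21.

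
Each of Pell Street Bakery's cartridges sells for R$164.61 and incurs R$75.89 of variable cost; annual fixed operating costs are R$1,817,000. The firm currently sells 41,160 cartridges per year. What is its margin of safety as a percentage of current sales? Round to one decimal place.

Unit CM = price − variable cost = R$164.61 − R$75.89 = R$88.72. Break-even units = R$1,817,000 ÷ R$88.72 = 20,480.16; break-even revenue = 20,480.16 × R$164.61 = R$3,371,239.52.
Actual sales revenue = 41,160 × R$164.61 = R$6,775,347.60.
Margin of safety = (R$6,775,347.60 − R$3,371,239.52) ÷ R$6,775,347.60 = 50.2%.

50.2%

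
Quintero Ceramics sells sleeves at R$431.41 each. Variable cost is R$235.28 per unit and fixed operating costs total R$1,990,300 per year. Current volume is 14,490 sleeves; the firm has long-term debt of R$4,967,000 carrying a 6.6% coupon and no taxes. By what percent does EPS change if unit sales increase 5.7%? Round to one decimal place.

+30.9%

Contribution at this volume is 14,490 × R$196.13 = R$2,841,923.70.
Subtracting fixed costs: EBIT = R$2,841,923.70 − R$1,990,300 = R$851,623.70.
Interest = R$327,822.00, so EBIT − I = R$523,801.70.
Degree of combined leverage = contribution ÷ (EBIT − I) = R$2,841,923.70 ÷ R$523,801.70 = 5.4256.
%ΔEPS = DCL × %ΔSales = 5.4256 × +5.7% = +30.9%.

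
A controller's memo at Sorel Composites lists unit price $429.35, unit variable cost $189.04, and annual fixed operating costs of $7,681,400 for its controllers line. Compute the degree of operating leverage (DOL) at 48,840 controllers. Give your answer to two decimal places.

2.89

Contribution at this volume is 48,840 × $240.31 = $11,736,740.40.
EBIT = $11,736,740.40 − $7,681,400 = $4,055,340.40.
DOL = contribution ÷ EBIT = $11,736,740.40 ÷ $4,055,340.40 = 2.8941.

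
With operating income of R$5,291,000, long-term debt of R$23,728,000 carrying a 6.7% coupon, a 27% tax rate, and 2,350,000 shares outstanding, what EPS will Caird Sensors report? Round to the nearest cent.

R$1.15

Interest = R$1,589,776.00, so EBT = R$5,291,000 − R$1,589,776.00 = R$3,701,224.00.
After tax at 27%: net income = R$3,701,224.00 × 0.73 = R$2,701,893.52.
EPS = R$2,701,893.52 ÷ 2,350,000 = R$1.15.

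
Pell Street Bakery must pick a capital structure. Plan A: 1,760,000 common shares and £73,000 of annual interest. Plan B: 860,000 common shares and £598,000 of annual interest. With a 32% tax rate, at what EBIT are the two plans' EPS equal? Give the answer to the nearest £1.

£1,099,667

At indifference, (EBIT − 73,000)(1 − t)/1,760,000 = (EBIT − 598,000)(1 − t)/860,000.
Cancelling (1 − t) and cross-multiplying: 860,000·(EBIT − 73,000) = 1,760,000·(EBIT − 598,000).
Solving, EBIT = (598,000·1,760,000 − 73,000·860,000) / (1,760,000 − 860,000) = 989,700,000,000 / 900,000 = 1,099,666.67.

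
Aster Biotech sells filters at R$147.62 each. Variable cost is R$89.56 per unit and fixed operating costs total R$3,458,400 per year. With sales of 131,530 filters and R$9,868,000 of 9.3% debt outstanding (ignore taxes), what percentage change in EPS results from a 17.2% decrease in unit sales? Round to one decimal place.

Contribution at this volume is 131,530 × R$58.06 = R$7,636,631.80.
Subtracting fixed costs: EBIT = R$7,636,631.80 − R$3,458,400 = R$4,178,231.80.
After interest of R$917,724.00, pre-tax earnings = R$3,260,507.80.
Degree of combined leverage = contribution ÷ (EBIT − I) = R$7,636,631.80 ÷ R$3,260,507.80 = 2.3422.
%ΔEPS = DCL × %ΔSales = 2.3422 × -17.2% = -40.3%.

-40.3%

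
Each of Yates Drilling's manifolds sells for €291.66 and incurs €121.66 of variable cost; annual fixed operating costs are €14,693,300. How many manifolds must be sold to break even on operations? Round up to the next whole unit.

Contribution margin per unit = €291.66 − €121.66 = €170.00.
Break-even volume = fixed costs ÷ CM per unit = €14,693,300 ÷ €170.00 = 86,431.18, so 86,432 manifolds.

86,432 manifolds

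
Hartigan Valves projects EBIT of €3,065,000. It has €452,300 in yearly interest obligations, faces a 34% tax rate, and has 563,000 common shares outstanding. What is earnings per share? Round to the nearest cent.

€3.06

Interest = €452,300.00, so EBT = €3,065,000 − €452,300.00 = €2,612,700.00.
Net income = €2,612,700.00 × (1 − 0.34) = €1,724,382.00.
EPS = €1,724,382.00 ÷ 563,000 = €3.06.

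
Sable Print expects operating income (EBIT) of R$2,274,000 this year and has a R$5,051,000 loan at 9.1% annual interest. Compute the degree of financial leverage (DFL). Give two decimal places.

Interest = R$459,641.00.
DFL = EBIT ÷ (EBIT − I) = R$2,274,000 ÷ (R$2,274,000 − R$459,641.00) = R$2,274,000 ÷ R$1,814,359.00 = 1.2533.

1.25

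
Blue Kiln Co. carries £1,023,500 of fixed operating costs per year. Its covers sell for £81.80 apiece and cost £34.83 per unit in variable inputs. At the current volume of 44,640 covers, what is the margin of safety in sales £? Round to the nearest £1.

Contribution margin per unit = £81.80 − £34.83 = £46.97. Break-even units = £1,023,500 ÷ £46.97 = 21,790.50; break-even revenue = 21,790.50 × £81.80 = £1,782,463.27.
Actual sales revenue = 44,640 × £81.80 = £3,651,552.00.
Margin of safety = £3,651,552.00 − £1,782,463.27 = £1,869,089.

£1,869,089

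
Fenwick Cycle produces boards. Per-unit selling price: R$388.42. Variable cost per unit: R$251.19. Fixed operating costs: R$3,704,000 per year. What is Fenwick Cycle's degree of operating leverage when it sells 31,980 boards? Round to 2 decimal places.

6.41

Total contribution margin = 31,980 × R$137.23 = R$4,388,615.40.
Operating income = contribution − fixed costs = R$4,388,615.40 − R$3,704,000 = R$684,615.40.
Degree of operating leverage = R$4,388,615.40 / R$684,615.40 = 6.4103.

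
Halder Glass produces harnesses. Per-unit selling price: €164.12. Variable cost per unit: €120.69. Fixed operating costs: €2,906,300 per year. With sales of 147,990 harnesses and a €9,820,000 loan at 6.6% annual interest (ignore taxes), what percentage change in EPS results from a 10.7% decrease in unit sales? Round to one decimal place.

At 147,990 units, contribution = 147,990 × €43.43 = €6,427,205.70.
Subtracting fixed costs: EBIT = €6,427,205.70 − €2,906,300 = €3,520,905.70.
After interest of €648,120.00, pre-tax earnings = €2,872,785.70.
Degree of combined leverage = contribution ÷ (EBIT − I) = €6,427,205.70 ÷ €2,872,785.70 = 2.2373.
%ΔEPS = DCL × %ΔSales = 2.2373 × -10.7% = -23.9%.

-23.9%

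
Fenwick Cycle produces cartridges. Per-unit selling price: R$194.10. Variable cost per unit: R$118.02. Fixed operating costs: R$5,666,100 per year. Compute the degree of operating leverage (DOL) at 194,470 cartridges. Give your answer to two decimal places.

1.62

At 194,470 units, contribution = 194,470 × R$76.08 = R$14,795,277.60.
Subtracting fixed costs: EBIT = R$14,795,277.60 − R$5,666,100 = R$9,129,177.60.
DOL = contribution ÷ EBIT = R$14,795,277.60 ÷ R$9,129,177.60 = 1.6207.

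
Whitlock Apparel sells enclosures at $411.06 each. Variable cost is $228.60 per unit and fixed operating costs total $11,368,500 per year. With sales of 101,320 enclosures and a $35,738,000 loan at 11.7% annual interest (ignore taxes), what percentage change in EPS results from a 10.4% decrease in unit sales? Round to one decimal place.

-65.5%

Total contribution margin = 101,320 × $182.46 = $18,486,847.20.
Operating income = contribution − fixed costs = $18,486,847.20 − $11,368,500 = $7,118,347.20.
Interest = $4,181,346.00, so EBIT − I = $2,937,001.20.
Degree of combined leverage = contribution ÷ (EBIT − I) = $18,486,847.20 ÷ $2,937,001.20 = 6.2945.
EPS therefore changes by 6.2945 × (-10.4%) = -65.5%.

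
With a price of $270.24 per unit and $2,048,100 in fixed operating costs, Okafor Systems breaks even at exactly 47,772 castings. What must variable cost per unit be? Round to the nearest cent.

At break-even, FC = Q × (P − VC), so P − VC = $2,048,100 ÷ 47,772 = $42.8724.
Variable cost per unit = $270.24 − $42.8724 = $227.37.

$227.37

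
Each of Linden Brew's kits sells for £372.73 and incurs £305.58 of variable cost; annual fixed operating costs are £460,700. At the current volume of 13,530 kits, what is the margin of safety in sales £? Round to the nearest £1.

£2,485,826

Contribution margin per unit = £372.73 − £305.58 = £67.15. Break-even units = £460,700 ÷ £67.15 = 6,860.76; break-even revenue = 6,860.76 × £372.73 = £2,557,210.89.
Current sales = 13,530 × £372.73 = £5,043,036.90.
Margin of safety = £5,043,036.90 − £2,557,210.89 = £2,485,826.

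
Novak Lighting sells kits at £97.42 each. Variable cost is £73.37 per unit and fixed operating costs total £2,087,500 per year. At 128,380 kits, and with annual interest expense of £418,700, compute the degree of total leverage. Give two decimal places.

Contribution at this volume is 128,380 × £24.05 = £3,087,539.00.
EBIT = £3,087,539.00 − £2,087,500 = £1,000,039.00. Interest = £418,700.00.
DOL = £3,087,539.00 ÷ £1,000,039.00 = 3.0874; DFL = £1,000,039.00 ÷ £581,339.00 = 1.7202.
Combined leverage = 3.0874 × 1.7202 = 5.3109.

5.31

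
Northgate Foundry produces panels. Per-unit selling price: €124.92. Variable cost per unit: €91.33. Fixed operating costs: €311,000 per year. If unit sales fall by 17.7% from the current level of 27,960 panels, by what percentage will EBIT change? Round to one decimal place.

-26.5%

At 27,960 units, contribution = 27,960 × €33.59 = €939,176.40.
EBIT = €939,176.40 − €311,000 = €628,176.40.
So DOL = total CM / EBIT = €939,176.40 / €628,176.40 = 1.4951.
So EBIT moves 1.4951 × (-17.7%) = -26.5%.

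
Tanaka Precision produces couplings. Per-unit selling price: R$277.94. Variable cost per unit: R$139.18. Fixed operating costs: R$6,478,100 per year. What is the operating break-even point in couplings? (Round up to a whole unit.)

Contribution margin per unit = R$277.94 − R$139.18 = R$138.76.
Break-even Q = R$6,478,100 / R$138.76 = 46,685.64 → 46,686 couplings.

46,686 couplings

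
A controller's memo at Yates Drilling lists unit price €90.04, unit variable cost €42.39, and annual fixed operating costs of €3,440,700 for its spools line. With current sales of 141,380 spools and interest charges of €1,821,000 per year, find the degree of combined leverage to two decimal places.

4.57

At 141,380 units, contribution = 141,380 × €47.65 = €6,736,757.00.
Operating income = contribution − fixed costs = €6,736,757.00 − €3,440,700 = €3,296,057.00. Interest = €1,821,000.00, so EBIT − I = €1,475,057.00.
DCL = contribution ÷ (EBIT − I) = €6,736,757.00 ÷ €1,475,057.00 = 4.5671.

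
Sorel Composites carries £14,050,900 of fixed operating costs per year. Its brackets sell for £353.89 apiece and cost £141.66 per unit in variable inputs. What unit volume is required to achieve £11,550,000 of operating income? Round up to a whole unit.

Contribution margin per unit = £353.89 − £141.66 = £212.23.
Units = (FC + target) / CM = (£14,050,900 + £11,550,000) / £212.23 = 120,628.09, so 120,629 brackets.

120,629 brackets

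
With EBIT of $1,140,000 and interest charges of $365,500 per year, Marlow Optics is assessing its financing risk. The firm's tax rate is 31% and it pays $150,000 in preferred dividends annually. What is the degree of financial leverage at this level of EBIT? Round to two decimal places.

Interest = $365,500.00.
Pre-tax preferred-dividend burden = $150,000 ÷ (1 − 0.31) = $217,391.30.
DFL = EBIT ÷ [EBIT − I − D_p/(1−t)] = $1,140,000 ÷ [$1,140,000 − $365,500.00 − $217,391.30] = $1,140,000 ÷ $557,108.70 = 2.0463.

2.05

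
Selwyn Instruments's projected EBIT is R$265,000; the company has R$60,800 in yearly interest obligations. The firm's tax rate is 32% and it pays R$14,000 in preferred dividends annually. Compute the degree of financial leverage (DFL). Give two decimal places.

Annual interest charges come to R$60,800.00.
Pre-tax preferred-dividend burden = R$14,000 ÷ (1 − 0.32) = R$20,588.24.
DFL = EBIT ÷ [EBIT − I − D_p/(1−t)] = R$265,000 ÷ [R$265,000 − R$60,800.00 − R$20,588.24] = R$265,000 ÷ R$183,611.76 = 1.4433.

1.44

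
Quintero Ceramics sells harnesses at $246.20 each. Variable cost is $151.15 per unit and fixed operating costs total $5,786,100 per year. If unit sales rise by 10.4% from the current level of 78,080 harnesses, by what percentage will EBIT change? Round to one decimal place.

+47.2%

Contribution at this volume is 78,080 × $95.05 = $7,421,504.00.
EBIT = $7,421,504.00 − $5,786,100 = $1,635,404.00.
DOL = contribution ÷ EBIT = $7,421,504.00 ÷ $1,635,404.00 = 4.5380.
So EBIT moves 4.5380 × (+10.4%) = +47.2%.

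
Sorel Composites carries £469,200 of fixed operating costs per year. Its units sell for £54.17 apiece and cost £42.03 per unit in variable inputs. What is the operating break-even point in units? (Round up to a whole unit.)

Each unit contributes £54.17 − £42.03 = £12.14.
Units to break even: £469,200 ÷ £12.14 = 38,649.09, rounded up to 38,650.

38,650 units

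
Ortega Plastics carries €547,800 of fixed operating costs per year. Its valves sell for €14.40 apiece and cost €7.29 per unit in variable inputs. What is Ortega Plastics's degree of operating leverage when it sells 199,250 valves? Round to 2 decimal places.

1.63

Contribution at this volume is 199,250 × €7.11 = €1,416,667.50.
Subtracting fixed costs: EBIT = €1,416,667.50 − €547,800 = €868,867.50.
DOL = contribution ÷ EBIT = €1,416,667.50 ÷ €868,867.50 = 1.6305.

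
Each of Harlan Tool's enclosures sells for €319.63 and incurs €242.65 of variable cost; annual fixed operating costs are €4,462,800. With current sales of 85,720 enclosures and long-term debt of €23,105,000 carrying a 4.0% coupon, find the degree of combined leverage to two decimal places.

5.45

Contribution at this volume is 85,720 × €76.98 = €6,598,725.60.
Subtracting fixed costs: EBIT = €6,598,725.60 − €4,462,800 = €2,135,925.60. Interest = €924,200.00, so EBIT − I = €1,211,725.60.
DCL = contribution ÷ (EBIT − I) = €6,598,725.60 ÷ €1,211,725.60 = 5.4457.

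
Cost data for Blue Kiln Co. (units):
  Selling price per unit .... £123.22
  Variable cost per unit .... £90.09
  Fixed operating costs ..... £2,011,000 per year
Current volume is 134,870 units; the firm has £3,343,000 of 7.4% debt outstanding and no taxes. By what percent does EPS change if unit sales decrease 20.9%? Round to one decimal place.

Total contribution margin = 134,870 × £33.13 = £4,468,243.10.
EBIT = £4,468,243.10 − £2,011,000 = £2,457,243.10.
After interest of £247,382.00, pre-tax earnings = £2,209,861.10.
Degree of combined leverage = contribution ÷ (EBIT − I) = £4,468,243.10 ÷ £2,209,861.10 = 2.0220.
EPS therefore changes by 2.0220 × (-20.9%) = -42.3%.

-42.3%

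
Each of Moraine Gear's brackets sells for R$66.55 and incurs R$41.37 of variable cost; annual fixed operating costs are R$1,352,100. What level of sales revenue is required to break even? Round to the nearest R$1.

R$3,573,561

Contribution margin per unit = R$66.55 − R$41.37 = R$25.18, a CM ratio of R$25.18 ÷ R$66.55 = 0.3784.
Break-even revenue = fixed costs × price ÷ CM = R$1,352,100 × R$66.55 ÷ R$25.18 = R$3,573,561.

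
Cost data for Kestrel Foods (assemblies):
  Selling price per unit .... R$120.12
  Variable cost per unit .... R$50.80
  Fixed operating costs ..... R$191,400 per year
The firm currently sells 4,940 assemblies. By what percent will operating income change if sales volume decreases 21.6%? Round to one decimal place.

Contribution at this volume is 4,940 × R$69.32 = R$342,440.80.
Subtracting fixed costs: EBIT = R$342,440.80 − R$191,400 = R$151,040.80.
Degree of operating leverage = R$342,440.80 / R$151,040.80 = 2.2672.
Operating income changes by 2.2672 × -21.6% = -49.0%.

-49.0%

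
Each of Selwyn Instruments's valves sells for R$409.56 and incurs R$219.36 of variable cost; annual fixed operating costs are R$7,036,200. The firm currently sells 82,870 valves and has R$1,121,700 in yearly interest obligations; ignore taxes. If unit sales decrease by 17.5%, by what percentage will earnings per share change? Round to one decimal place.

-36.3%

Total contribution margin = 82,870 × R$190.20 = R$15,761,874.00.
Operating income = contribution − fixed costs = R$15,761,874.00 − R$7,036,200 = R$8,725,674.00.
After interest of R$1,121,700.00, pre-tax earnings = R$7,603,974.00.
DCL = total CM / (EBIT − I) = R$15,761,874.00 / R$7,603,974.00 = 2.0728.
EPS therefore changes by 2.0728 × (-17.5%) = -36.3%.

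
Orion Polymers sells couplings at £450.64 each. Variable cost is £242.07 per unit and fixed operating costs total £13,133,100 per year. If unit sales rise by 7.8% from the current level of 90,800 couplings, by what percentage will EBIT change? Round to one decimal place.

+25.4%

At 90,800 units, contribution = 90,800 × £208.57 = £18,938,156.00.
EBIT = £18,938,156.00 − £13,133,100 = £5,805,056.00.
Degree of operating leverage = £18,938,156.00 / £5,805,056.00 = 3.2624.
Operating income changes by 3.2624 × +7.8% = +25.4%.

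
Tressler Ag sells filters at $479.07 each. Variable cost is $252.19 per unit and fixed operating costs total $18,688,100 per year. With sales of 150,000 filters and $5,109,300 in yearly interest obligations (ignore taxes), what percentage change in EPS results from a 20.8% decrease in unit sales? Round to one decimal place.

-69.2%

Contribution at this volume is 150,000 × $226.88 = $34,032,000.00.
EBIT = $34,032,000.00 − $18,688,100 = $15,343,900.00.
Interest = $5,109,300.00, so EBIT − I = $10,234,600.00.
DCL = total CM / (EBIT − I) = $34,032,000.00 / $10,234,600.00 = 3.3252.
EPS therefore changes by 3.3252 × (-20.8%) = -69.2%.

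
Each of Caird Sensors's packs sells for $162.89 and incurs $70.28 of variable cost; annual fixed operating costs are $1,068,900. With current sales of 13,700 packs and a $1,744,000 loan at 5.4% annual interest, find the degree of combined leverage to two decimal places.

12.01

Contribution at this volume is 13,700 × $92.61 = $1,268,757.00.
Operating income = contribution − fixed costs = $1,268,757.00 − $1,068,900 = $199,857.00. Interest = $94,176.00, so EBIT − I = $105,681.00.
Degree of total leverage = total CM / (EBIT − interest) = $1,268,757.00 / $105,681.00 = 12.0055.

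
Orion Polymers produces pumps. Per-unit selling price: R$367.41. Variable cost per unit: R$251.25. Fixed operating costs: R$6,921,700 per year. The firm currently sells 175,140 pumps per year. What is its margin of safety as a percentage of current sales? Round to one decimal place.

66.0%

Each unit contributes R$367.41 − R$251.25 = R$116.16. Break-even units = R$6,921,700 ÷ R$116.16 = 59,587.64; break-even revenue = 59,587.64 × R$367.41 = R$21,893,093.98.
Current sales = 175,140 × R$367.41 = R$64,348,187.40.
Margin of safety = (R$64,348,187.40 − R$21,893,093.98) ÷ R$64,348,187.40 = 66.0%.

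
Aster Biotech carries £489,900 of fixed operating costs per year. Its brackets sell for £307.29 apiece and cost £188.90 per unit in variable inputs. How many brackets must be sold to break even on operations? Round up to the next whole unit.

Unit CM = price − variable cost = £307.29 − £188.90 = £118.39.
Units to break even: £489,900 ÷ £118.39 = 4,138.02, rounded up to 4,139.

4,139 brackets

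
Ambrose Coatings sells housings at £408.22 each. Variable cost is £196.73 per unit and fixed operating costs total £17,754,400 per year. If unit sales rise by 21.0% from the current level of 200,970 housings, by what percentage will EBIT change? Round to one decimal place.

At 200,970 units, contribution = 200,970 × £211.49 = £42,503,145.30.
Subtracting fixed costs: EBIT = £42,503,145.30 − £17,754,400 = £24,748,745.30.
So DOL = total CM / EBIT = £42,503,145.30 / £24,748,745.30 = 1.7174.
So EBIT moves 1.7174 × (+21.0%) = +36.1%.

+36.1%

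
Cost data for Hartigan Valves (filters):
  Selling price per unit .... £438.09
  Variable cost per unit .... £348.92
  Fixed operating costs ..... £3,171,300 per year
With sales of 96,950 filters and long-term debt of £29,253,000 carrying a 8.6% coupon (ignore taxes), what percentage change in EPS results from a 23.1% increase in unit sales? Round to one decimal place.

At 96,950 units, contribution = 96,950 × £89.17 = £8,645,031.50.
EBIT = £8,645,031.50 − £3,171,300 = £5,473,731.50.
Interest = £2,515,758.00, so EBIT − I = £2,957,973.50.
Degree of combined leverage = contribution ÷ (EBIT − I) = £8,645,031.50 ÷ £2,957,973.50 = 2.9226.
EPS therefore changes by 2.9226 × (+23.1%) = +67.5%.

+67.5%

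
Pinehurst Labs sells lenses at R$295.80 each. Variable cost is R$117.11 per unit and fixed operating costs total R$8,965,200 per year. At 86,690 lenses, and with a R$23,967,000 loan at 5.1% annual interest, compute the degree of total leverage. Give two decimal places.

At 86,690 units, contribution = 86,690 × R$178.69 = R$15,490,636.10.
EBIT = R$15,490,636.10 − R$8,965,200 = R$6,525,436.10. Interest = R$1,222,317.00.
DOL = R$15,490,636.10 ÷ R$6,525,436.10 = 2.3739; DFL = R$6,525,436.10 ÷ R$5,303,119.10 = 1.2305.
Combined leverage = 2.3739 × 1.2305 = 2.9211.

2.92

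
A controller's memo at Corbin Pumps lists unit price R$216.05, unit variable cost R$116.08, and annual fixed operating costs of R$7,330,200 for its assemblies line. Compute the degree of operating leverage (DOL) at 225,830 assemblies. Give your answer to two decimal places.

1.48

At 225,830 units, contribution = 225,830 × R$99.97 = R$22,576,225.10.
Operating income = contribution − fixed costs = R$22,576,225.10 − R$7,330,200 = R$15,246,025.10.
DOL = contribution ÷ EBIT = R$22,576,225.10 ÷ R$15,246,025.10 = 1.4808.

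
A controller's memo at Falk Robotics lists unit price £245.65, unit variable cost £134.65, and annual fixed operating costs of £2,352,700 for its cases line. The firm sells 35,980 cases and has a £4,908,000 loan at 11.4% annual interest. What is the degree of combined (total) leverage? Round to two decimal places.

3.69

Total contribution margin = 35,980 × £111.00 = £3,993,780.00.
EBIT = £3,993,780.00 − £2,352,700 = £1,641,080.00. Interest = £559,512.00.
DOL = £3,993,780.00 ÷ £1,641,080.00 = 2.4336; DFL = £1,641,080.00 ÷ £1,081,568.00 = 1.5173.
DCL = DOL × DFL = 2.4336 × 1.5173 = 3.6925.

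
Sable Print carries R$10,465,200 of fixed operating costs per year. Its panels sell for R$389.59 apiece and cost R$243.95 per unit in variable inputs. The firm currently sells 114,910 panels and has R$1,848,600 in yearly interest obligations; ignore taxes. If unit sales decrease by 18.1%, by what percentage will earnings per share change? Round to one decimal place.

-68.5%

Contribution at this volume is 114,910 × R$145.64 = R$16,735,492.40.
EBIT = R$16,735,492.40 − R$10,465,200 = R$6,270,292.40.
Interest = R$1,848,600.00, so EBIT − I = R$4,421,692.40.
Degree of combined leverage = contribution ÷ (EBIT − I) = R$16,735,492.40 ÷ R$4,421,692.40 = 3.7849.
%ΔEPS = DCL × %ΔSales = 3.7849 × -18.1% = -68.5%.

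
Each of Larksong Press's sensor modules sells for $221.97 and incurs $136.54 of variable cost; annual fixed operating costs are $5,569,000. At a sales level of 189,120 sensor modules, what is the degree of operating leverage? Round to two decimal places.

Total contribution margin = 189,120 × $85.43 = $16,156,521.60.
Subtracting fixed costs: EBIT = $16,156,521.60 − $5,569,000 = $10,587,521.60.
DOL = contribution ÷ EBIT = $16,156,521.60 ÷ $10,587,521.60 = 1.5260.

1.53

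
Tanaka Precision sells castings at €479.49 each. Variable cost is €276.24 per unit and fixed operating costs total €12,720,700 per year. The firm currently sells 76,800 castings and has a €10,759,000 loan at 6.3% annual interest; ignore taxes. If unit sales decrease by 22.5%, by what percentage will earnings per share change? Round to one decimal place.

-158.8%

At 76,800 units, contribution = 76,800 × €203.25 = €15,609,600.00.
Operating income = contribution − fixed costs = €15,609,600.00 − €12,720,700 = €2,888,900.00.
After interest of €677,817.00, pre-tax earnings = €2,211,083.00.
DCL = total CM / (EBIT − I) = €15,609,600.00 / €2,211,083.00 = 7.0597.
%ΔEPS = DCL × %ΔSales = 7.0597 × -22.5% = -158.8%.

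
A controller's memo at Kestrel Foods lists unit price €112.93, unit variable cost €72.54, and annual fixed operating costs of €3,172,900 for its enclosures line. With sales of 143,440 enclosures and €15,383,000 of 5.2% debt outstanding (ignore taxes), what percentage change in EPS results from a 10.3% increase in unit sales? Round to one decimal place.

+32.8%

At 143,440 units, contribution = 143,440 × €40.39 = €5,793,541.60.
Subtracting fixed costs: EBIT = €5,793,541.60 − €3,172,900 = €2,620,641.60.
After interest of €799,916.00, pre-tax earnings = €1,820,725.60.
Degree of combined leverage = contribution ÷ (EBIT − I) = €5,793,541.60 ÷ €1,820,725.60 = 3.1820.
EPS therefore changes by 3.1820 × (+10.3%) = +32.8%.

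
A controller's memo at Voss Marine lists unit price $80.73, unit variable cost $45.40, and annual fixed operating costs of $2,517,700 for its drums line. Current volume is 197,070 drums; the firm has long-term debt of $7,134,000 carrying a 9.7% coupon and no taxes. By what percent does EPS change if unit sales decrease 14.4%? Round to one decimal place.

Total contribution margin = 197,070 × $35.33 = $6,962,483.10.
Subtracting fixed costs: EBIT = $6,962,483.10 − $2,517,700 = $4,444,783.10.
Interest = $691,998.00, so EBIT − I = $3,752,785.10.
Degree of combined leverage = contribution ÷ (EBIT − I) = $6,962,483.10 ÷ $3,752,785.10 = 1.8553.
%ΔEPS = DCL × %ΔSales = 1.8553 × -14.4% = -26.7%.

-26.7%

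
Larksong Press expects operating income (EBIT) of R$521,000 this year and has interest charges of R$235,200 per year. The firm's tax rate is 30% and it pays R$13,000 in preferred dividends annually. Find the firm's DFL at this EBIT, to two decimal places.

Annual interest charges come to R$235,200.00.
Preferred dividends grossed up pre-tax: R$13,000 / (1 − 0.30) = R$18,571.43.
DFL = EBIT ÷ [EBIT − I − D_p/(1−t)] = R$521,000 ÷ [R$521,000 − R$235,200.00 − R$18,571.43] = R$521,000 ÷ R$267,228.57 = 1.9496.

1.95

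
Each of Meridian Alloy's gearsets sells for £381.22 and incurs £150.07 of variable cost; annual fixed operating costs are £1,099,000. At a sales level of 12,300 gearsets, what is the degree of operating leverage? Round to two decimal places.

At 12,300 units, contribution = 12,300 × £231.15 = £2,843,145.00.
Subtracting fixed costs: EBIT = £2,843,145.00 − £1,099,000 = £1,744,145.00.
Degree of operating leverage = £2,843,145.00 / £1,744,145.00 = 1.6301.

1.63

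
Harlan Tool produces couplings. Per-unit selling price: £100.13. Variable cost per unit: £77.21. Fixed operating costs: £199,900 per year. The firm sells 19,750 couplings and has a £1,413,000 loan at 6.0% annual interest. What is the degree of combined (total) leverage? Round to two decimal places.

2.69

At 19,750 units, contribution = 19,750 × £22.92 = £452,670.00.
EBIT = £452,670.00 − £199,900 = £252,770.00. Interest = £84,780.00, so EBIT − I = £167,990.00.
DCL = contribution ÷ (EBIT − I) = £452,670.00 ÷ £167,990.00 = 2.6946.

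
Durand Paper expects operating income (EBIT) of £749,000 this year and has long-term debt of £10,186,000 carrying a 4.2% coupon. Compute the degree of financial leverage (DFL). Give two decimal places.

Interest = £427,812.00.
DFL = EBIT ÷ (EBIT − I) = £749,000 ÷ (£749,000 − £427,812.00) = £749,000 ÷ £321,188.00 = 2.3320.

2.33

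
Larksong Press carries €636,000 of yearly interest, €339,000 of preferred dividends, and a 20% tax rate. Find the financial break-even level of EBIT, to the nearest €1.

Grossing the preferred dividend up to pre-tax terms: €339,000 / (1 − 0.20) = €423,750.00.
Financial break-even EBIT = interest + D_p ÷ (1 − t) = €636,000 + €423,750.00 = €1,059,750.00.

€1,059,750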